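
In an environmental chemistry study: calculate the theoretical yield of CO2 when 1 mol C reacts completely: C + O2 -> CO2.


Mole ratio CO2:C = 1:1
n(CO2) = 1 × 1/1 = 1.000 mol
mass = 1.000 × 44.01 = 44.01 g

44.01 g


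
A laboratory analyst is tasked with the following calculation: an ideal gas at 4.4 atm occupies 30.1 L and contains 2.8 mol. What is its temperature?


PV = nRT  (R = 0.08206 L·atm/(mol·K))
T = PV/(nR) = 4.4×30.1/(2.8×0.08206)
= 132.44/0.229768
= 576.41 K

576.41 K


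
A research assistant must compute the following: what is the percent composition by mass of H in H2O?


M(H2O) = 2×1.008 + 1×16.0 = 18.016 g/mol
Mass of H = 2 × 1.008 = 2.016 g/mol
% H = 2.016/18.016 × 100 = 11.19%

11.19%


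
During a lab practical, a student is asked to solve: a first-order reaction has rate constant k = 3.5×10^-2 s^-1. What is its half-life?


t½ = ln2/k = 0.693147/(3.5×10^-2 s^-1)
= 19.80 s

19.80 s


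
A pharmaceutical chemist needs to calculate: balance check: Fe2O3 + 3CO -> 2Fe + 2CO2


Equation: Fe2O3 + 3CO -> 2Fe + 2CO2
Check atoms: C: 3≠2, Fe: 2=2, O: 6≠4
Not balanced

No, not balanced


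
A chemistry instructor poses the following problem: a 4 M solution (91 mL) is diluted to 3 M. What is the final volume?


C1V1 = C2V2
4 × 91 = 3 × V2
V2 = 364/3 = 121.33 mL

121.33 mL


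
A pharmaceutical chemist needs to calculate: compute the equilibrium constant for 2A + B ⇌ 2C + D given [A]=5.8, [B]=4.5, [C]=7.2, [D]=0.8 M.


Kc = [C]^2[D]/([A]^2[B])
= (7.2^2 × 0.8^1)/(5.8^2 × 4.5^1)
= 41.472/151.38
= 0.2740

0.2740


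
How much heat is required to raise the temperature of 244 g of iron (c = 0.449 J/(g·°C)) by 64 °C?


q = mcΔT = 244 × 0.449 × 64
= 7011.58 J

7011.58 J


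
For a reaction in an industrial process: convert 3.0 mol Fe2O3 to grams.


M(Fe2O3) = 159.7 g/mol
mass = n × M = 3.0 × 159.7 = 479.10 g

479.10 g


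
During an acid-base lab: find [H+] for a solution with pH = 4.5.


[H+] = 10^(-pH) = 10^(-4.5)
= 3.16×10^-5 M

3.16×10^-5 M


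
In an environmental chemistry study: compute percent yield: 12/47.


% yield = actual/theoretical × 100
= 12/47 × 100
= 25.53%

25.53%


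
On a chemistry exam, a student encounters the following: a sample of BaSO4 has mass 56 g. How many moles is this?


M(BaSO4) = 233.4 g/mol
n = mass/M = 56/233.4 = 0.2399 mol

0.2399 mol


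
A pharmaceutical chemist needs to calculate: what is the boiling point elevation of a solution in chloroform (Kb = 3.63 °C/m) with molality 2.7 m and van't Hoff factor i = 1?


ΔTb = Kb × m × i
= 3.63 × 2.7 × 1
= 9.801 °C

9.801 °C


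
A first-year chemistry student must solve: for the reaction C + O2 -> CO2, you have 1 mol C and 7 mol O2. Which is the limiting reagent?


Mole ratio available / coefficient:
  C: 1/1 = 1.000
  O2: 7/1 = 7.000
Smaller ratio is limiting.

C


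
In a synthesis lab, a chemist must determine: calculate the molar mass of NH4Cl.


M(NH4Cl) = 1×14.01 + 4×1.008 + 1×35.45
= 14.01 + 4.03 + 35.45
= 53.49 g/mol

53.49 g/mol


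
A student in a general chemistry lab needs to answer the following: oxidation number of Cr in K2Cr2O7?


2(+1) + 2x + 7(-2) = 0, so x = +6
Oxidation number: +6

+6


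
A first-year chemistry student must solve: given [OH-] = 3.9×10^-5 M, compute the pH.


pOH = -log10([OH-]) = -log10(3.9×10^-5)
= 5 - log10(3.9) = 4.41
pH = 14 - pOH = 14 - 4.41 = 9.59

9.59


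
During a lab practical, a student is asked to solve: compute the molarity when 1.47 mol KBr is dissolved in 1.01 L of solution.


M = n/V = 1.47/1.01 = 1.455 mol/L

1.455 M


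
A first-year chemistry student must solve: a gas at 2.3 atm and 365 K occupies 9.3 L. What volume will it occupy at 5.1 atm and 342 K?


P1V1/T1 = P2V2/T2
V2 = P1V1T2/(T1P2)
= 2.3×9.3×342/(365×5.1)
= 3.93 L

3.93 L


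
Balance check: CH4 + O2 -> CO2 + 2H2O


Equation: CH4 + O2 -> CO2 + 2H2O
Check atoms: C: 1=1, H: 4=4, O: 2≠4
Not balanced

No, not balanced


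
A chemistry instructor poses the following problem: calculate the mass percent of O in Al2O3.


M(Al2O3) = 2×26.98 + 3×16.0 = 101.96 g/mol
Mass of O = 3 × 16.0 = 48.00 g/mol
% O = 48.00/101.96 × 100 = 47.08%

47.08%


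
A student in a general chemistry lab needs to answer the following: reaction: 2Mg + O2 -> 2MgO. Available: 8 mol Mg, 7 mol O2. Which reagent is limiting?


Mole ratio available / coefficient:
  Mg: 8/2 = 4.000
  O2: 7/1 = 7.000
Smaller ratio is limiting.

Mg


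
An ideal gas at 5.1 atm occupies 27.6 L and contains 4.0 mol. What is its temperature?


PV = nRT  (R = 0.08206 L·atm/(mol·K))
T = PV/(nR) = 5.1×27.6/(4.0×0.08206)
= 140.76/0.328240
= 428.83 K

428.83 K


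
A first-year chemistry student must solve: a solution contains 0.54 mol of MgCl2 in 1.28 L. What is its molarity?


M = n/V = 0.54/1.28 = 0.422 mol/L

0.422 M


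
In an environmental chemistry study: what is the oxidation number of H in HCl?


H is +1 with nonmetals
Oxidation number: +1

+1


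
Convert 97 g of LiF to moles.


M(LiF) = 25.94 g/mol
n = mass/M = 97/25.94 = 3.7394 mol

3.7394 mol


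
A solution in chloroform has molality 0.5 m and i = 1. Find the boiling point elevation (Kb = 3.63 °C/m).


ΔTb = Kb × m × i
= 3.63 × 0.5 × 1
= 1.815 °C

1.815 °C


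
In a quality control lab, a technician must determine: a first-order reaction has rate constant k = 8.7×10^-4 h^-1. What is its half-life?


t½ = ln2/k = 0.693147/(8.7×10^-4 h^-1)
= 796.7 h

796.7 h


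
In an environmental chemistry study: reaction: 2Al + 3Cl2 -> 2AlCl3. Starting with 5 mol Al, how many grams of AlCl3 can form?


Mole ratio AlCl3:Al = 2:2
n(AlCl3) = 5 × 2/2 = 5.000 mol
mass = 5.000 × 133.33 = 666.65 g

666.65 g


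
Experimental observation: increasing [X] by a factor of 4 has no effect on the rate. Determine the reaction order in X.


rate ∝ [X]^n
rate ∝ [X]^0
Order in X: 0

0


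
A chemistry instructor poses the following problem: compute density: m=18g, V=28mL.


ρ = mass/volume
= 18/28
= 0.643 g/mL

0.643 g/mL


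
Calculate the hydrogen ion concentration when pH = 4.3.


[H+] = 10^(-pH) = 10^(-4.3)
= 5.01×10^-5 M

5.01×10^-5 M


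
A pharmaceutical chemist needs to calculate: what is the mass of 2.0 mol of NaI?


M(NaI) = 149.89 g/mol
mass = n × M = 2.0 × 149.89 = 299.78 g

299.78 g


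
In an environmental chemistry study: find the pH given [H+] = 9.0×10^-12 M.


pH = -log10([H+]) = -log10(9.0×10^-12)
= 12 - log10(9.0)
= 12 - 0.95
= 11.05

11.05


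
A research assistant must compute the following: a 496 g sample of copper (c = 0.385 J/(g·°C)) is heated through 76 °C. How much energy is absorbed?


q = mcΔT = 496 × 0.385 × 76
= 14512.96 J

14512.96 J


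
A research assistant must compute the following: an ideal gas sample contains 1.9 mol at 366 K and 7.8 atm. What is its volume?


PV = nRT  (R = 0.08206 L·atm/(mol·K))
V = nRT/P = 1.9×0.08206×366/7.8
= 7.316 L

7.316 L


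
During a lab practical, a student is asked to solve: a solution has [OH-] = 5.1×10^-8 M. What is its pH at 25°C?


pOH = -log10([OH-]) = -log10(5.1×10^-8)
= 8 - log10(5.1) = 7.29
pH = 14 - pOH = 14 - 7.29 = 6.71

6.71


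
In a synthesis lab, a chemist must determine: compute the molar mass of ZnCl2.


M(ZnCl2) = 1×65.38 + 2×35.45
= 65.38 + 70.9
= 136.28 g/mol

136.28 g/mol


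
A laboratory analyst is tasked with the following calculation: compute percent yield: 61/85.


% yield = actual/theoretical × 100
= 61/85 × 100
= 71.76%

71.76%


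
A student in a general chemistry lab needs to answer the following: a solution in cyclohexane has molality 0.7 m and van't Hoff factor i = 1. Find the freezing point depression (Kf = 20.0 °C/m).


ΔTf = Kf × m × i
= 20.0 × 0.7 × 1
= 14.0 °C

14.0 °C


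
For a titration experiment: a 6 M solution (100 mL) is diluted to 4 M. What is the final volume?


C1V1 = C2V2
6 × 100 = 4 × V2
V2 = 600/4 = 150.0 mL

150.0 mL


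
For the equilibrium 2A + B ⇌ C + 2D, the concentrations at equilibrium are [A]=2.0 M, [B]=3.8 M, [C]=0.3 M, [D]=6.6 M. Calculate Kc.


Kc = [C][D]^2/([A]^2[B])
= (0.3^1 × 6.6^2)/(2.0^2 × 3.8^1)
= 13.068/15.2
= 0.8597

0.8597


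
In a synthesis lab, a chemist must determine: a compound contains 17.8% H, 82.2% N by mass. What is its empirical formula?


Assume 100 g sample. Moles of each element:
  H: 17.8/1.008 = 17.659 mol
  N: 82.2/14.01 = 5.867 mol
Divide by smallest (5.867):
  H: 17.659/5.867 = 3.01
  N: 5.867/5.867 = 1.0
Empirical formula: NH3

NH3


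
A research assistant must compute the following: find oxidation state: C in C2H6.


2x + 6(+1) = 0, so x = -3
Oxidation number: -3

-3


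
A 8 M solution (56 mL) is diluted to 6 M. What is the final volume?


C1V1 = C2V2
8 × 56 = 6 × V2
V2 = 448/6 = 74.67 mL

74.67 mL


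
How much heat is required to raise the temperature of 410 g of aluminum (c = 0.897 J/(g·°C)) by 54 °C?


q = mcΔT = 410 × 0.897 × 54
= 19859.58 J

19859.58 J


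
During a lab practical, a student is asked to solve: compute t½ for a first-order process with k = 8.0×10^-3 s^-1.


t½ = ln2/k = 0.693147/(8.0×10^-3 s^-1)
= 86.64 s

86.64 s


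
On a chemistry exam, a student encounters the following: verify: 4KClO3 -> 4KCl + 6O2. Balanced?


Equation: 4KClO3 -> 4KCl + 6O2
Check atoms: Cl: 4=4, K: 4=4, O: 12=12
Balanced

Yes, balanced


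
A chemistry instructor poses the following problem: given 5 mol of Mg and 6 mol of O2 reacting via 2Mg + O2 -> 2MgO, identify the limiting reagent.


Mole ratio available / coefficient:
  Mg: 5/2 = 2.500
  O2: 6/1 = 6.000
Smaller ratio is limiting.

Mg


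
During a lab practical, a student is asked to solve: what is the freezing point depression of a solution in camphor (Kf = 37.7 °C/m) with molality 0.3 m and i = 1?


ΔTf = Kf × m × i
= 37.7 × 0.3 × 1
= 11.31 °C

11.31 °C


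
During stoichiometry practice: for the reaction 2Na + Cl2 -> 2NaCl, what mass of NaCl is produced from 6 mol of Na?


Mole ratio NaCl:Na = 2:2
n(NaCl) = 6 × 2/2 = 6.000 mol
mass = 6.000 × 58.44 = 350.64 g

350.64 g


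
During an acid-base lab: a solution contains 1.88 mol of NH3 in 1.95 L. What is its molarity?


M = n/V = 1.88/1.95 = 0.964 mol/L

0.964 M


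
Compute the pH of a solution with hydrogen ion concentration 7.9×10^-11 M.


pH = -log10([H+]) = -log10(7.9×10^-11)
= 11 - log10(7.9)
= 11 - 0.9
= 10.1

10.1


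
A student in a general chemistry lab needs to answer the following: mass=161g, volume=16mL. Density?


ρ = mass/volume
= 161/16
= 10.062 g/mL

10.062 g/mL


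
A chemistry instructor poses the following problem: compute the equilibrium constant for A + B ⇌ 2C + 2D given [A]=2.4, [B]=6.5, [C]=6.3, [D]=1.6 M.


Kc = [C]^2[D]^2/([A][B])
= (6.3^2 × 1.6^2)/(2.4^1 × 6.5^1)
= 101.6064/15.6
= 6.513

6.513


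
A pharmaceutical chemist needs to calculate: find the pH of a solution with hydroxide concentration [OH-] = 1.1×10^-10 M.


pOH = -log10([OH-]) = -log10(1.1×10^-10)
= 10 - log10(1.1) = 9.96
pH = 14 - pOH = 14 - 9.96 = 4.04

4.04


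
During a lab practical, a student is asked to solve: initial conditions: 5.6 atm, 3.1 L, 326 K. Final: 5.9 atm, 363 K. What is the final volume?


P1V1/T1 = P2V2/T2
V2 = P1V1T2/(T1P2)
= 5.6×3.1×363/(326×5.9)
= 3.276 L

3.276 L


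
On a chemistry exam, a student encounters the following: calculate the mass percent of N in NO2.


M(NO2) = 1×14.01 + 2×16.0 = 46.01 g/mol
Mass of N = 1 × 14.01 = 14.01 g/mol
% N = 14.01/46.01 × 100 = 30.45%

30.45%


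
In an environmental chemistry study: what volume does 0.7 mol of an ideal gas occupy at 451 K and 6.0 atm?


PV = nRT  (R = 0.08206 L·atm/(mol·K))
V = nRT/P = 0.7×0.08206×451/6.0
= 4.318 L

4.318 L


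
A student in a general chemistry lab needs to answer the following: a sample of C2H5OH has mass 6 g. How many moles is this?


M(C2H5OH) = 46.07 g/mol
n = mass/M = 6/46.07 = 0.1302 mol

0.1302 mol


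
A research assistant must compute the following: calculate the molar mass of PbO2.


M(PbO2) = 1×207.2 + 2×16.0
= 207.2 + 32.0
= 239.2 g/mol

239.2 g/mol


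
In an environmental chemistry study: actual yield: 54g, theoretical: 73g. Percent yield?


% yield = actual/theoretical × 100
= 54/73 × 100
= 73.97%

73.97%


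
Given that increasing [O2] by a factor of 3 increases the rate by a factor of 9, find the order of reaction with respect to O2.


rate ∝ [O2]^n
3^n = 9 → n = 2
Order in O2: 2

2


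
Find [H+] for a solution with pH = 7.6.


[H+] = 10^(-pH) = 10^(-7.6)
= 2.51×10^-8 M

2.51×10^-8 M


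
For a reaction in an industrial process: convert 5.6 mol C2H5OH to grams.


M(C2H5OH) = 46.07 g/mol
mass = n × M = 5.6 × 46.07 = 257.99 g

257.99 g


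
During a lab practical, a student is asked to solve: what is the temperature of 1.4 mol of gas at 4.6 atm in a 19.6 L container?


PV = nRT  (R = 0.08206 L·atm/(mol·K))
T = PV/(nR) = 4.6×19.6/(1.4×0.08206)
= 90.16/0.114884
= 784.79 K

784.79 K


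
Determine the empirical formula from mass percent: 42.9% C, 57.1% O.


Assume 100 g sample. Moles of each element:
  C: 42.9/12.01 = 3.572 mol
  O: 57.1/16.0 = 3.569 mol
Divide by smallest (3.569):
  C: 3.572/3.569 = 1.0
  O: 3.569/3.569 = 1.0
Empirical formula: CO

CO


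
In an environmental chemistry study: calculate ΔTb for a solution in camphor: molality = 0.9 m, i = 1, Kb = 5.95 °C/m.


ΔTb = Kb × m × i
= 5.95 × 0.9 × 1
= 5.355 °C

5.355 °C


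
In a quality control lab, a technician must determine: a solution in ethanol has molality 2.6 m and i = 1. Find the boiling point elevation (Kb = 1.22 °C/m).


ΔTb = Kb × m × i
= 1.22 × 2.6 × 1
= 3.172 °C

3.172 °C


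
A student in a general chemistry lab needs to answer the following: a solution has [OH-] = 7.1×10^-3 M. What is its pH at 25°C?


pOH = -log10([OH-]) = -log10(7.1×10^-3)
= 3 - log10(7.1) = 2.15
pH = 14 - pOH = 14 - 2.15 = 11.85

11.85


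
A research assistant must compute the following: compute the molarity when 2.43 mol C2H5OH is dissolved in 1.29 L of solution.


M = n/V = 2.43/1.29 = 1.884 mol/L

1.884 M


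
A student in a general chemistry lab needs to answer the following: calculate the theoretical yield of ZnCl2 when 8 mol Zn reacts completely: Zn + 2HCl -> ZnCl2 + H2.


Mole ratio ZnCl2:Zn = 1:1
n(ZnCl2) = 8 × 1/1 = 8.000 mol
mass = 8.000 × 136.28 = 1090.24 g

1090.24 g


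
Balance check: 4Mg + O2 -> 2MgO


Equation: 4Mg + O2 -> 2MgO
Check atoms: Mg: 4≠2, O: 2=2
Not balanced

No, not balanced


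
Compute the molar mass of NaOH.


M(NaOH) = 1×22.99 + 1×16.0 + 1×1.008
= 22.99 + 16.0 + 1.01
= 40.0 g/mol

40.0 g/mol


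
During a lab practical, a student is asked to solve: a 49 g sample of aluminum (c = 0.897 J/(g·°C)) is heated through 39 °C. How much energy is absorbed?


q = mcΔT = 49 × 0.897 × 39
= 1714.17 J

1714.17 J


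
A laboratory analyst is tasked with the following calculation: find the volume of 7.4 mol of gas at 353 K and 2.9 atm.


PV = nRT  (R = 0.08206 L·atm/(mol·K))
V = nRT/P = 7.4×0.08206×353/2.9
= 73.916 L

73.916 L


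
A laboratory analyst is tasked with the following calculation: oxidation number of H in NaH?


H with a metal (hydride): -1
Oxidation number: -1

-1


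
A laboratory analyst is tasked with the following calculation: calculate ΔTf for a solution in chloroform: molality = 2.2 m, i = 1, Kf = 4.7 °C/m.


ΔTf = Kf × m × i
= 4.7 × 2.2 × 1
= 10.34 °C

10.34 °C


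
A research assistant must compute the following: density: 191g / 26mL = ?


ρ = mass/volume
= 191/26
= 7.346 g/mL

7.346 g/mL


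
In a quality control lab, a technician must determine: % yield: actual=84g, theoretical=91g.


% yield = actual/theoretical × 100
= 84/91 × 100
= 92.31%

92.31%


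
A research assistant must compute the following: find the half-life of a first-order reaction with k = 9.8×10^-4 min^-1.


t½ = ln2/k = 0.693147/(9.8×10^-4 min^-1)
= 707.3 min

707.3 min


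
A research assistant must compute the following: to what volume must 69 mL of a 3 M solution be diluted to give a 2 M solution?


C1V1 = C2V2
3 × 69 = 2 × V2
V2 = 207/2 = 103.5 mL

103.5 mL


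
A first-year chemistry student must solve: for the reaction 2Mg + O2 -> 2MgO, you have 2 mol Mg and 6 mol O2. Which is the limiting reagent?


Mole ratio available / coefficient:
  Mg: 2/2 = 1.000
  O2: 6/1 = 6.000
Smaller ratio is limiting.

Mg


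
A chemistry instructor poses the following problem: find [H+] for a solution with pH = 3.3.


[H+] = 10^(-pH) = 10^(-3.3)
= 5.01×10^-4 M

5.01×10^-4 M


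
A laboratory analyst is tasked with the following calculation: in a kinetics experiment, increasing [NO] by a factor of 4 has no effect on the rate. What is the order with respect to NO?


rate ∝ [NO]^n
rate ∝ [NO]^0
Order in NO: 0

0


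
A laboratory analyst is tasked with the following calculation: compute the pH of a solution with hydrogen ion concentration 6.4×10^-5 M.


pH = -log10([H+]) = -log10(6.4×10^-5)
= 5 - log10(6.4)
= 5 - 0.81
= 4.19

4.19


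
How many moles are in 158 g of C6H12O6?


M(C6H12O6) = 180.16 g/mol
n = mass/M = 158/180.16 = 0.877 mol

0.877 mol


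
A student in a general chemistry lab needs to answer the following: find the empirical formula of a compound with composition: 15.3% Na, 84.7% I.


Assume 100 g sample. Moles of each element:
  Na: 15.3/22.99 = 0.666 mol
  I: 84.7/126.9 = 0.667 mol
Divide by smallest (0.666):
  Na: 0.666/0.666 = 1.0
  I: 0.667/0.666 = 1.0
Empirical formula: NaI

NaI


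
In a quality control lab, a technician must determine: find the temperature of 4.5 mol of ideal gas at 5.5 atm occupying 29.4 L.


PV = nRT  (R = 0.08206 L·atm/(mol·K))
T = PV/(nR) = 5.5×29.4/(4.5×0.08206)
= 161.70/0.369270
= 437.89 K

437.89 K


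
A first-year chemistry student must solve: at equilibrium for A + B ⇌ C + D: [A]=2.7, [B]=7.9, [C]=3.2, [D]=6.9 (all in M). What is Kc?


Kc = [C][D]/([A][B])
= (3.2^1 × 6.9^1)/(2.7^1 × 7.9^1)
= 22.08/21.33
= 1.035

1.035


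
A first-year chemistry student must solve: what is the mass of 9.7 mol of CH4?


M(CH4) = 16.04 g/mol
mass = n × M = 9.7 × 16.04 = 155.59 g

155.59 g


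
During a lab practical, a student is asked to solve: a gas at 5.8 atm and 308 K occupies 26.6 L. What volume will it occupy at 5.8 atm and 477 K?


P1V1/T1 = P2V2/T2
V2 = P1V1T2/(T1P2)
= 5.8×26.6×477/(308×5.8)
= 41.195 L

41.195 L


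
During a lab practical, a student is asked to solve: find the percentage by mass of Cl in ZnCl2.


M(ZnCl2) = 1×65.38 + 2×35.45 = 136.28 g/mol
Mass of Cl = 2 × 35.45 = 70.90 g/mol
% Cl = 70.90/136.28 × 100 = 52.03%

52.03%


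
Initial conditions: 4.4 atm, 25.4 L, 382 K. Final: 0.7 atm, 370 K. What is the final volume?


P1V1/T1 = P2V2/T2
V2 = P1V1T2/(T1P2)
= 4.4×25.4×370/(382×0.7)
= 154.642 L

154.642 L


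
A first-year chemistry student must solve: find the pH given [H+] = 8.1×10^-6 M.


pH = -log10([H+]) = -log10(8.1×10^-6)
= 6 - log10(8.1)
= 6 - 0.91
= 5.09

5.09


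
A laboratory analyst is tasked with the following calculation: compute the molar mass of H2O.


M(H2O) = 2×1.008 + 1×16.0
= 2.02 + 16.0
= 18.02 g/mol

18.02 g/mol


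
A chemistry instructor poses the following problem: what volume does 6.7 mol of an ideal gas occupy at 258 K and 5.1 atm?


PV = nRT  (R = 0.08206 L·atm/(mol·K))
V = nRT/P = 6.7×0.08206×258/5.1
= 27.814 L

27.814 L


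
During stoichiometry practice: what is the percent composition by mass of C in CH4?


M(CH4) = 1×12.01 + 4×1.008 = 16.042 g/mol
Mass of C = 1 × 12.01 = 12.01 g/mol
% C = 12.01/16.042 × 100 = 74.87%

74.87%


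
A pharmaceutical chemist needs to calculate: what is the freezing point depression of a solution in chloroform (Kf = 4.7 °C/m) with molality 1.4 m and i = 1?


ΔTf = Kf × m × i
= 4.7 × 1.4 × 1
= 6.58 °C

6.58 °C


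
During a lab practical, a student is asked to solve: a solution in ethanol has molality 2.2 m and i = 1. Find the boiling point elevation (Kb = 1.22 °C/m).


ΔTb = Kb × m × i
= 1.22 × 2.2 × 1
= 2.684 °C

2.684 °C


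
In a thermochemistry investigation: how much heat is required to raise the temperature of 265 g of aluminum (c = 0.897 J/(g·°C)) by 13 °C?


q = mcΔT = 265 × 0.897 × 13
= 3090.17 J

3090.17 J


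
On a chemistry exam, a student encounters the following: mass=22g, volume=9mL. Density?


ρ = mass/volume
= 22/9
= 2.444 g/mL

2.444 g/mL


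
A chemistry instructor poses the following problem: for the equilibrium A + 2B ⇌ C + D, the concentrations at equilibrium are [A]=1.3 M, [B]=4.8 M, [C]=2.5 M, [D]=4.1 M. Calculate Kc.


Kc = [C][D]/([A][B]^2)
= (2.5^1 × 4.1^1)/(1.3^1 × 4.8^2)
= 10.25/29.952
= 0.3422

0.3422


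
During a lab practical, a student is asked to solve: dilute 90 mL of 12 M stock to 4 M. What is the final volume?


C1V1 = C2V2
12 × 90 = 4 × V2
V2 = 1080/4 = 270.0 mL

270.0 mL


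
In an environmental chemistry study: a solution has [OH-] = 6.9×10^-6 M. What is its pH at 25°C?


pOH = -log10([OH-]) = -log10(6.9×10^-6)
= 6 - log10(6.9) = 5.16
pH = 14 - pOH = 14 - 5.16 = 8.84

8.84


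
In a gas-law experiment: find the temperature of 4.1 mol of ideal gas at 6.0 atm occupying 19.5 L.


PV = nRT  (R = 0.08206 L·atm/(mol·K))
T = PV/(nR) = 6.0×19.5/(4.1×0.08206)
= 117.00/0.336446
= 347.75 K

347.75 K


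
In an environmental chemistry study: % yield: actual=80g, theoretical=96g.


% yield = actual/theoretical × 100
= 80/96 × 100
= 83.33%

83.33%


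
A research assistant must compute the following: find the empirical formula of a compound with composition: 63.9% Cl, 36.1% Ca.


Assume 100 g sample. Moles of each element:
  Cl: 63.9/35.45 = 1.803 mol
  Ca: 36.1/40.08 = 0.901 mol
Divide by smallest (0.901):
  Cl: 1.803/0.901 = 2.0
  Ca: 0.901/0.901 = 1.0
Empirical formula: CaCl2

CaCl2


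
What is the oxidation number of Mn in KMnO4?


(+1) + x + 4(-2) = 0, so x = +7
Oxidation number: +7

+7


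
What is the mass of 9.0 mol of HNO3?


M(HNO3) = 63.02 g/mol
mass = n × M = 9.0 × 63.02 = 567.18 g

567.18 g


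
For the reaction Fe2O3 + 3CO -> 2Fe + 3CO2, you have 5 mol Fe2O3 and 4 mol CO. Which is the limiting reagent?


Mole ratio available / coefficient:
  Fe2O3: 5/1 = 5.000
  CO: 4/3 = 1.333
Smaller ratio is limiting.

CO


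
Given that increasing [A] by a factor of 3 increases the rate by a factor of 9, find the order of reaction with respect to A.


rate ∝ [A]^n
3^n = 9 → n = 2
Order in A: 2

2


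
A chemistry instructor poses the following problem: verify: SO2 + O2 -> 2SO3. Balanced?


Equation: SO2 + O2 -> 2SO3
Check atoms: O: 4≠6, S: 1≠2
Not balanced

No, not balanced


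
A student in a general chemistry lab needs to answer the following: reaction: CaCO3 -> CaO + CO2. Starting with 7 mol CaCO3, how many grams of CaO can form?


Mole ratio CaO:CaCO3 = 1:1
n(CaO) = 7 × 1/1 = 7.000 mol
mass = 7.000 × 56.08 = 392.56 g

392.56 g


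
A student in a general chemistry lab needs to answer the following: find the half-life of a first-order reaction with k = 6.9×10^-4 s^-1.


t½ = ln2/k = 0.693147/(6.9×10^-4 s^-1)
= 1005 s

1005 s


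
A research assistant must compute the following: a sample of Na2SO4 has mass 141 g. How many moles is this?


M(Na2SO4) = 142.05 g/mol
n = mass/M = 141/142.05 = 0.9926 mol

0.9926 mol


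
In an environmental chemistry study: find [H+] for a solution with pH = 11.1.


[H+] = 10^(-pH) = 10^(-11.1)
= 7.94×10^-12 M

7.94×10^-12 M


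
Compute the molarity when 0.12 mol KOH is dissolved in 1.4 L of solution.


M = n/V = 0.12/1.4 = 0.086 mol/L

0.086 M


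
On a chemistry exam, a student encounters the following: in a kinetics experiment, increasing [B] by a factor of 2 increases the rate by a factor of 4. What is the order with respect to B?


rate ∝ [B]^n
2^n = 4 → n = 2
Order in B: 2

2


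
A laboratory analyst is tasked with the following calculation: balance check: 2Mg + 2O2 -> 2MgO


Equation: 2Mg + 2O2 -> 2MgO
Check atoms: Mg: 2=2, O: 4≠2
Not balanced

No, not balanced


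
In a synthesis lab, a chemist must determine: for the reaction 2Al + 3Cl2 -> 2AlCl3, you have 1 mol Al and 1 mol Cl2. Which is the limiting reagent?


Mole ratio available / coefficient:
  Al: 1/2 = 0.500
  Cl2: 1/3 = 0.333
Smaller ratio is limiting.

Cl2


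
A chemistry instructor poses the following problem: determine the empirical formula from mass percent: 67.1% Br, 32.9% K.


Assume 100 g sample. Moles of each element:
  Br: 67.1/79.9 = 0.84 mol
  K: 32.9/39.1 = 0.841 mol
Divide by smallest (0.84):
  Br: 0.84/0.84 = 1.0
  K: 0.841/0.84 = 1.0
Empirical formula: KBr

KBr


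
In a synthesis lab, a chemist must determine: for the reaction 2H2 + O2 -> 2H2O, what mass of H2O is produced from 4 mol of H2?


Mole ratio H2O:H2 = 2:2
n(H2O) = 4 × 2/2 = 4.000 mol
mass = 4.000 × 18.02 = 72.08 g

72.08 g


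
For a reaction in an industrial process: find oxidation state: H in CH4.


H is +1 with nonmetals
Oxidation number: +1

+1


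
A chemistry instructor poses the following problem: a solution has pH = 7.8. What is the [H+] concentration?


[H+] = 10^(-pH) = 10^(-7.8)
= 1.58×10^-8 M

1.58×10^-8 M


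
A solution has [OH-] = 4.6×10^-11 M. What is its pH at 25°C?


pOH = -log10([OH-]) = -log10(4.6×10^-11)
= 11 - log10(4.6) = 10.34
pH = 14 - pOH = 14 - 10.34 = 3.66

3.66


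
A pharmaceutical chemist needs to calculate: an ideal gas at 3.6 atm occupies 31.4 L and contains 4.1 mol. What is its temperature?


PV = nRT  (R = 0.08206 L·atm/(mol·K))
T = PV/(nR) = 3.6×31.4/(4.1×0.08206)
= 113.04/0.336446
= 335.98 K

335.98 K


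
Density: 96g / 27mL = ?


ρ = mass/volume
= 96/27
= 3.556 g/mL

3.556 g/mL


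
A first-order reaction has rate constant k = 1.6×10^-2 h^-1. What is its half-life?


t½ = ln2/k = 0.693147/(1.6×10^-2 h^-1)
= 43.32 h

43.32 h


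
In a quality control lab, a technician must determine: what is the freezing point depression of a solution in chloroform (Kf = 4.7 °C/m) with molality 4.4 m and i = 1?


ΔTf = Kf × m × i
= 4.7 × 4.4 × 1
= 20.68 °C

20.68 °C


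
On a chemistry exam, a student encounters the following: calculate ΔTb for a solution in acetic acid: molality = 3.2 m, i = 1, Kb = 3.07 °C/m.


ΔTb = Kb × m × i
= 3.07 × 3.2 × 1
= 9.824 °C

9.824 °C


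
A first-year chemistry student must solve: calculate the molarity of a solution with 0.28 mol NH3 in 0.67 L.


M = n/V = 0.28/0.67 = 0.418 mol/L

0.418 M


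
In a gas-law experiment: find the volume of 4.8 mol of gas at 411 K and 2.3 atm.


PV = nRT  (R = 0.08206 L·atm/(mol·K))
V = nRT/P = 4.8×0.08206×411/2.3
= 70.386 L

70.386 L


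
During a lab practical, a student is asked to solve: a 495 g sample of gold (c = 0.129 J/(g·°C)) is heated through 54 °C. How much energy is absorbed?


q = mcΔT = 495 × 0.129 × 54
= 3448.17 J

3448.17 J


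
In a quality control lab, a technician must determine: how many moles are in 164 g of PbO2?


M(PbO2) = 239.2 g/mol
n = mass/M = 164/239.2 = 0.6856 mol

0.6856 mol


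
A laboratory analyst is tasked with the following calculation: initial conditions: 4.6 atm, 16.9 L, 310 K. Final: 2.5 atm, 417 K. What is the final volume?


P1V1/T1 = P2V2/T2
V2 = P1V1T2/(T1P2)
= 4.6×16.9×417/(310×2.5)
= 41.829 L

41.829 L


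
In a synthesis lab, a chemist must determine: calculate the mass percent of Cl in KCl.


M(KCl) = 1×39.1 + 1×35.45 = 74.55 g/mol
Mass of Cl = 1 × 35.45 = 35.45 g/mol
% Cl = 35.45/74.55 × 100 = 47.55%

47.55%


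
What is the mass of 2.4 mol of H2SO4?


M(H2SO4) = 98.09 g/mol
mass = n × M = 2.4 × 98.09 = 235.42 g

235.42 g


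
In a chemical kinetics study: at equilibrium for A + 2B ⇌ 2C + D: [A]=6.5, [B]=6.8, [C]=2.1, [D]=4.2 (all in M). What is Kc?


Kc = [C]^2[D]/([A][B]^2)
= (2.1^2 × 4.2^1)/(6.5^1 × 6.8^2)
= 18.522/300.56
= 0.06162

0.06162


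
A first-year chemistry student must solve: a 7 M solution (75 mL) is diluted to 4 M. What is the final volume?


C1V1 = C2V2
7 × 75 = 4 × V2
V2 = 525/4 = 131.25 mL

131.25 mL


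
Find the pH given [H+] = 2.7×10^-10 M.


pH = -log10([H+]) = -log10(2.7×10^-10)
= 10 - log10(2.7)
= 10 - 0.43
= 9.57

9.57


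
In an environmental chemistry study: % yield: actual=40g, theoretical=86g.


% yield = actual/theoretical × 100
= 40/86 × 100
= 46.51%

46.51%


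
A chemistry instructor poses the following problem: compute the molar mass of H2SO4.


M(H2SO4) = 2×1.008 + 1×32.07 + 4×16.0
= 2.02 + 32.07 + 64.0
= 98.09 g/mol

98.09 g/mol


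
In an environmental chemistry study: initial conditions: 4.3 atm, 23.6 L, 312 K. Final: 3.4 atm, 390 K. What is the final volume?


P1V1/T1 = P2V2/T2
V2 = P1V1T2/(T1P2)
= 4.3×23.6×390/(312×3.4)
= 37.309 L

37.309 L


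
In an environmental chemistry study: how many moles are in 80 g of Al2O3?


M(Al2O3) = 101.96 g/mol
n = mass/M = 80/101.96 = 0.7846 mol

0.7846 mol


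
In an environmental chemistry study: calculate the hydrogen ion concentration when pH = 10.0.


[H+] = 10^(-pH) = 10^(-10.0)
= 1.0×10^-10 M

1.0×10^-10 M


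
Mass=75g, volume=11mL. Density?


ρ = mass/volume
= 75/11
= 6.818 g/mL

6.818 g/mL


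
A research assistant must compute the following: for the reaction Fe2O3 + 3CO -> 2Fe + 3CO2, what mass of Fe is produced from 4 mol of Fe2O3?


Mole ratio Fe:Fe2O3 = 2:1
n(Fe) = 4 × 2/1 = 8.000 mol
mass = 8.000 × 55.85 = 446.8 g

446.8 g


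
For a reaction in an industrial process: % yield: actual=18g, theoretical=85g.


% yield = actual/theoretical × 100
= 18/85 × 100
= 21.18%

21.18%


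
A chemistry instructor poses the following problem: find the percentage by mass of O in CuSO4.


M(CuSO4) = 1×63.55 + 1×32.07 + 4×16.0 = 159.62 g/mol
Mass of O = 4 × 16.0 = 64.00 g/mol
% O = 64.00/159.62 × 100 = 40.10%

40.10%


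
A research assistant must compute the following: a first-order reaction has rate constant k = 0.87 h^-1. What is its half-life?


t½ = ln2/k = 0.693147/(0.87 h^-1)
= 0.7967 h

0.7967 h


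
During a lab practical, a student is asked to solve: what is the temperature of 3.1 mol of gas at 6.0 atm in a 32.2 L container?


PV = nRT  (R = 0.08206 L·atm/(mol·K))
T = PV/(nR) = 6.0×32.2/(3.1×0.08206)
= 193.20/0.254386
= 759.48 K

759.48 K


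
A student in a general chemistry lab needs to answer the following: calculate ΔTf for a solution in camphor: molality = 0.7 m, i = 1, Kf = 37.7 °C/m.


ΔTf = Kf × m × i
= 37.7 × 0.7 × 1
= 26.39 °C

26.39 °C


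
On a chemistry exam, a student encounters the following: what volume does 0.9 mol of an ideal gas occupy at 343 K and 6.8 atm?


PV = nRT  (R = 0.08206 L·atm/(mol·K))
V = nRT/P = 0.9×0.08206×343/6.8
= 3.725 L

3.725 L


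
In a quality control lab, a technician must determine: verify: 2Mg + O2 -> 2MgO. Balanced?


Equation: 2Mg + O2 -> 2MgO
Check atoms: Mg: 2=2, O: 2=2
Balanced

Yes, balanced


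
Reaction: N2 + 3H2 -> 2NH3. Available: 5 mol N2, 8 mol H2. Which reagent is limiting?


Mole ratio available / coefficient:
  N2: 5/1 = 5.000
  H2: 8/3 = 2.667
Smaller ratio is limiting.

H2


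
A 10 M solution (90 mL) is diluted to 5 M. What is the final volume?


C1V1 = C2V2
10 × 90 = 5 × V2
V2 = 900/5 = 180.0 mL

180.0 mL


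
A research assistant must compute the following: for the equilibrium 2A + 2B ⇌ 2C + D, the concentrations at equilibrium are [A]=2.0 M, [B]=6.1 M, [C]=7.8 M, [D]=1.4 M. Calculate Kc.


Kc = [C]^2[D]/([A]^2[B]^2)
= (7.8^2 × 1.4^1)/(2.0^2 × 6.1^2)
= 85.176/148.84
= 0.5723

0.5723


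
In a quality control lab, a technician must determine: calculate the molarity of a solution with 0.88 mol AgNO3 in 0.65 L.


M = n/V = 0.88/0.65 = 1.354 mol/L

1.354 M


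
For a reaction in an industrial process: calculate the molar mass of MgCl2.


M(MgCl2) = 1×24.31 + 2×35.45
= 24.31 + 70.9
= 95.21 g/mol

95.21 g/mol


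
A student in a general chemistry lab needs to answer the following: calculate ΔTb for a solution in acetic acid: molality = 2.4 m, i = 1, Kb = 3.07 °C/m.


ΔTb = Kb × m × i
= 3.07 × 2.4 × 1
= 7.368 °C

7.368 °C


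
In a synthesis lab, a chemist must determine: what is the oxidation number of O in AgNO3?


O is usually -2
Oxidation number: -2

-2


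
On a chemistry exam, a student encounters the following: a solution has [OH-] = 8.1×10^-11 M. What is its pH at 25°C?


pOH = -log10([OH-]) = -log10(8.1×10^-11)
= 11 - log10(8.1) = 10.09
pH = 14 - pOH = 14 - 10.09 = 3.91

3.91


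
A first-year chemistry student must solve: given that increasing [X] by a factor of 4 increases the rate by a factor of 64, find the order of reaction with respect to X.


rate ∝ [X]^n
4^n = 64 → n = 3
Order in X: 3

3


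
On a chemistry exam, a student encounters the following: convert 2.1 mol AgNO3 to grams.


M(AgNO3) = 169.88 g/mol
mass = n × M = 2.1 × 169.88 = 356.75 g

356.75 g


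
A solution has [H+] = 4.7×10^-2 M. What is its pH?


pH = -log10([H+]) = -log10(4.7×10^-2)
= 2 - log10(4.7)
= 2 - 0.67
= 1.33

1.33


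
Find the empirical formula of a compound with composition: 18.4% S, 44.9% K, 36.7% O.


Assume 100 g sample. Moles of each element:
  S: 18.4/32.07 = 0.574 mol
  K: 44.9/39.1 = 1.148 mol
  O: 36.7/16.0 = 2.294 mol
Divide by smallest (0.574):
  S: 0.574/0.574 = 1.0
  K: 1.148/0.574 = 2.0
  O: 2.294/0.574 = 4.0
Empirical formula: K2SO4

K2SO4


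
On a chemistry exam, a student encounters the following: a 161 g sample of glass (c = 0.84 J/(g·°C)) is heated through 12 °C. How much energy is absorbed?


q = mcΔT = 161 × 0.84 × 12
= 1622.88 J

1622.88 J


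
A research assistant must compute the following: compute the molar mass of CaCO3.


M(CaCO3) = 1×40.08 + 1×12.01 + 3×16.0
= 40.08 + 12.01 + 48.0
= 100.09 g/mol

100.09 g/mol


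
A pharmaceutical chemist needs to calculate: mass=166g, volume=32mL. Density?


ρ = mass/volume
= 166/32
= 5.188 g/mL

5.188 g/mL


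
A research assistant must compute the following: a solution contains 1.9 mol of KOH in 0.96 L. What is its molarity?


M = n/V = 1.9/0.96 = 1.979 mol/L

1.979 M


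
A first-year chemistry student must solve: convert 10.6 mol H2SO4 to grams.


M(H2SO4) = 98.09 g/mol
mass = n × M = 10.6 × 98.09 = 1039.75 g

1039.75 g


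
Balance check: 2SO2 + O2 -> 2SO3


Equation: 2SO2 + O2 -> 2SO3
Check atoms: O: 6=6, S: 2=2
Balanced

Yes, balanced


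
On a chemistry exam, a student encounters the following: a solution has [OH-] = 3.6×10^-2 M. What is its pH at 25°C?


pOH = -log10([OH-]) = -log10(3.6×10^-2)
= 2 - log10(3.6) = 1.44
pH = 14 - pOH = 14 - 1.44 = 12.56

12.56


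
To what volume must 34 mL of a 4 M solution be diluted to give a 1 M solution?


C1V1 = C2V2
4 × 34 = 1 × V2
V2 = 136/1 = 136.0 mL

136.0 mL


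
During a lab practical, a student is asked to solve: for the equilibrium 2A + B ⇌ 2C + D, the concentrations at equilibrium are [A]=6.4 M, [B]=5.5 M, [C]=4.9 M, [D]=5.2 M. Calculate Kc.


Kc = [C]^2[D]/([A]^2[B])
= (4.9^2 × 5.2^1)/(6.4^2 × 5.5^1)
= 124.852/225.28
= 0.5542

0.5542


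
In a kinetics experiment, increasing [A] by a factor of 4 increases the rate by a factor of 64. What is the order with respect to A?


rate ∝ [A]^n
4^n = 64 → n = 3
Order in A: 3

3


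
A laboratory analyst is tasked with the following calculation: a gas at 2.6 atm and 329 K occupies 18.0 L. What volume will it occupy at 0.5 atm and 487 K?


P1V1/T1 = P2V2/T2
V2 = P1V1T2/(T1P2)
= 2.6×18.0×487/(329×0.5)
= 138.551 L

138.551 L


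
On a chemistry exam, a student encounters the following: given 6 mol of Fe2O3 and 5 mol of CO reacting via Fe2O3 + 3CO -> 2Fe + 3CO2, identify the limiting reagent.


Mole ratio available / coefficient:
  Fe2O3: 6/1 = 6.000
  CO: 5/3 = 1.667
Smaller ratio is limiting.

CO


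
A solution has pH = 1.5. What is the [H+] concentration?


[H+] = 10^(-pH) = 10^(-1.5)
= 3.16×10^-2 M

3.16×10^-2 M


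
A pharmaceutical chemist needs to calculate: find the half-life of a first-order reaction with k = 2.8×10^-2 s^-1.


t½ = ln2/k = 0.693147/(2.8×10^-2 s^-1)
= 24.76 s

24.76 s


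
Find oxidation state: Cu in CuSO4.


Sulfate is -2, so Cu = +2
Oxidation number: +2

+2


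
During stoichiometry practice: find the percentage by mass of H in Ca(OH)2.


M(Ca(OH)2) = 1×40.08 + 2×16.0 + 2×1.008 = 74.096 g/mol
Mass of H = 2 × 1.008 = 2.016 g/mol
% H = 2.016/74.096 × 100 = 2.72%

2.72%


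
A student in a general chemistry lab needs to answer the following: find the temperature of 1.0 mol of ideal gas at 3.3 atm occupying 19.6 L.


PV = nRT  (R = 0.08206 L·atm/(mol·K))
T = PV/(nR) = 3.3×19.6/(1.0×0.08206)
= 64.68/0.082060
= 788.20 K

788.20 K


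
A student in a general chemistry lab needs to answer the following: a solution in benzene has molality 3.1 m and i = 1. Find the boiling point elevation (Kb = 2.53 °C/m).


ΔTb = Kb × m × i
= 2.53 × 3.1 × 1
= 7.843 °C

7.843 °C


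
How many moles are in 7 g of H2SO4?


M(H2SO4) = 98.09 g/mol
n = mass/M = 7/98.09 = 0.0714 mol

0.0714 mol


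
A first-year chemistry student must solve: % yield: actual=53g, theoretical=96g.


% yield = actual/theoretical × 100
= 53/96 × 100
= 55.21%

55.21%


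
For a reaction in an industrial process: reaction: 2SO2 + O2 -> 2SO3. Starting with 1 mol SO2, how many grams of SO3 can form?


Mole ratio SO3:SO2 = 2:2
n(SO3) = 1 × 2/2 = 1.000 mol
mass = 1.000 × 80.07 = 80.07 g

80.07 g


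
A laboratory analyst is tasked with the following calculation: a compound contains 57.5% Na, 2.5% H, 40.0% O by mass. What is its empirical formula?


Assume 100 g sample. Moles of each element:
  Na: 57.5/22.99 = 2.501 mol
  H: 2.5/1.008 = 2.48 mol
  O: 40.0/16.0 = 2.5 mol
Divide by smallest (2.48):
  Na: 2.501/2.48 = 1.01
  H: 2.48/2.48 = 1.0
  O: 2.5/2.48 = 1.01
Empirical formula: NaOH

NaOH


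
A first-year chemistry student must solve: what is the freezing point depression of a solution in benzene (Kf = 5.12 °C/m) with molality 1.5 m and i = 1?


ΔTf = Kf × m × i
= 5.12 × 1.5 × 1
= 7.68 °C

7.68 °C


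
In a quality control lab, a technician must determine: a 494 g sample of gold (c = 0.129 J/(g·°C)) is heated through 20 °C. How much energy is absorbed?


q = mcΔT = 494 × 0.129 × 20
= 1274.52 J

1274.52 J


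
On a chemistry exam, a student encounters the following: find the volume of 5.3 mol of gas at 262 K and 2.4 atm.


PV = nRT  (R = 0.08206 L·atm/(mol·K))
V = nRT/P = 5.3×0.08206×262/2.4
= 47.479 L

47.479 L


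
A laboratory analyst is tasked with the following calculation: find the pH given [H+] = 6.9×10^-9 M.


pH = -log10([H+]) = -log10(6.9×10^-9)
= 9 - log10(6.9)
= 9 - 0.84
= 8.16

8.16


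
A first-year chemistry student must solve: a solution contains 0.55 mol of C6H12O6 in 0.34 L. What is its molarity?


M = n/V = 0.55/0.34 = 1.618 mol/L

1.618 M


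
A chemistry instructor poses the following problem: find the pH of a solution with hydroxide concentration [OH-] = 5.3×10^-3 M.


pOH = -log10([OH-]) = -log10(5.3×10^-3)
= 3 - log10(5.3) = 2.28
pH = 14 - pOH = 14 - 2.28 = 11.72

11.72
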